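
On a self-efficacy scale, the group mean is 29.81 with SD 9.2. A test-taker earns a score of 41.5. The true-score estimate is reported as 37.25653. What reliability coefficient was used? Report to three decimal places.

T̂ = ρX + (1 − ρ)μ  ⇒  T̂ − μ = ρ(X − μ)
ρ = (T̂ − μ)/(X − μ) = (37.25653 − 29.81) / (41.5 − 29.81) = 7.44653 / 11.69 = 0.63700

0.637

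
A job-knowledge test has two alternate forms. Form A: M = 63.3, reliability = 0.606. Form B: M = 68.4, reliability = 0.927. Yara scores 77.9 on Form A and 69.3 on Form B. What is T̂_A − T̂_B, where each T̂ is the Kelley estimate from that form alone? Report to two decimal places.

T̂_A = 0.606(77.9) + 0.394(63.3) = 72.1476
T̂_B = 0.927(69.3) + 0.073(68.4) = 69.2343
T̂_A − T̂_B = 2.9133

2.91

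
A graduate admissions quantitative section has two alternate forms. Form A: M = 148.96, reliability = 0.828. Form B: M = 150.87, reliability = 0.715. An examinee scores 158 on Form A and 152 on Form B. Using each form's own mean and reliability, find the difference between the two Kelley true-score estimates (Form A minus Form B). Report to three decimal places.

T̂_A = 0.828(158) + 0.172(148.96) = 156.44512
T̂_B = 0.715(152) + 0.285(150.87) = 151.67795
T̂_A − T̂_B = 4.76717

4.767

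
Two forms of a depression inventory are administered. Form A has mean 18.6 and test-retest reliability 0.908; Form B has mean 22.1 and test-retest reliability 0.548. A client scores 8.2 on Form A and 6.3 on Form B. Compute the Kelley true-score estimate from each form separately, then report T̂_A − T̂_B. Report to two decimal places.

T̂_A = 0.908(8.2) + 0.092(18.6) = 9.1568
T̂_B = 0.548(6.3) + 0.452(22.1) = 13.4416
T̂_A − T̂_B = -4.2848

-4.28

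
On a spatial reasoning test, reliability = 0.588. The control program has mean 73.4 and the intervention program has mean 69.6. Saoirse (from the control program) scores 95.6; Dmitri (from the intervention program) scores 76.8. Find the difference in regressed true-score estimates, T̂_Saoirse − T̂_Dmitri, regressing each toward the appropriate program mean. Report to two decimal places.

12.62

T̂_Saoirse = 0.588(95.6) + 0.412(73.4) = 86.4536
T̂_Dmitri = 0.588(76.8) + 0.412(69.6) = 73.8336
Difference = 86.4536 − 73.8336 = 12.6200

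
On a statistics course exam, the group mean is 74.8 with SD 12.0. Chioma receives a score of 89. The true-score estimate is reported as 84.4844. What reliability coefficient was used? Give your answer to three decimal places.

0.682

T̂ = ρX + (1 − ρ)μ  ⇒  T̂ − μ = ρ(X − μ)
ρ = (T̂ − μ)/(X − μ) = (84.4844 − 74.8) / (89 − 74.8) = 9.6844 / 14.2 = 0.68200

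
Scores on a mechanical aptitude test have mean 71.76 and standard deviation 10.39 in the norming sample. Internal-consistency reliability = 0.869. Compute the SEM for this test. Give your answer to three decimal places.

SEM = SD · √(1 − ρ) = 10.39 × √0.131 = 10.39 × 0.3619 = 3.7605

3.761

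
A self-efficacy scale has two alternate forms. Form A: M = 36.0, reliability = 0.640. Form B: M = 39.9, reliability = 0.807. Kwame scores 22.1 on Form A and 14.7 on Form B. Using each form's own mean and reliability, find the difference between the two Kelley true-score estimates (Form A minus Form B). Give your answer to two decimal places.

T̂_A = 0.640(22.1) + 0.360(36.0) = 27.1040
T̂_B = 0.807(14.7) + 0.193(39.9) = 19.5636
T̂_A − T̂_B = 7.5404

7.54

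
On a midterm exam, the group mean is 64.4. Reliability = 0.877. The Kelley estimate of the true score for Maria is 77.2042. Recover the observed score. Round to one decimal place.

79.0

T̂ = ρX + (1 − ρ)μ  ⇒  X = (T̂ − (1 − ρ)μ) / ρ
X = (77.2042 − 0.123 × 64.4) / 0.877 = (77.2042 − 7.9212) / 0.877 = 69.2830 / 0.877 = 79.000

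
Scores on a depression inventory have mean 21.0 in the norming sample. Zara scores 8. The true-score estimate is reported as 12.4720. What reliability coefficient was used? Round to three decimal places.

T̂ = ρX + (1 − ρ)μ  ⇒  T̂ − μ = ρ(X − μ)
ρ = (T̂ − μ)/(X − μ) = (12.4720 − 21.0) / (8 − 21.0) = -8.5280 / -13.0 = 0.65600

0.656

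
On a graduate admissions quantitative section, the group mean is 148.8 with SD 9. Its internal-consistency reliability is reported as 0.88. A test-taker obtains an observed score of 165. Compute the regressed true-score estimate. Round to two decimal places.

T̂ = 0.88(165) + 0.12(148.8) = 145.20 + 17.856 = 163.056 → 163.06

163.06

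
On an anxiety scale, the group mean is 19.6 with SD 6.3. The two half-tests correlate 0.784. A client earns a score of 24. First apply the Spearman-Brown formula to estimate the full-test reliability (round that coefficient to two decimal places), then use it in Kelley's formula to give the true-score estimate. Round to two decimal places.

23.47

Spearman-Brown: ρ = 2r/(1 + r) = 2(0.784)/(1 + 0.784) = 1.5680/1.784 = 0.8789 → 0.88
T̂ = ρX + (1 − ρ)μ
  = 0.88 × 24 + 0.12 × 19.6
  = 21.12 + 2.352
  = 23.472
  ≈ 23.47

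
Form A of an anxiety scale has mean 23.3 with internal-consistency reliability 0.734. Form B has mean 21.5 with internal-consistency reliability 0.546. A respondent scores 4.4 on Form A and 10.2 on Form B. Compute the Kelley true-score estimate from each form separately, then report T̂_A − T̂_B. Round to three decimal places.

-5.903

T̂_A = 0.734(4.4) + 0.266(23.3) = 9.42740
T̂_B = 0.546(10.2) + 0.454(21.5) = 15.33020
T̂_A − T̂_B = -5.90280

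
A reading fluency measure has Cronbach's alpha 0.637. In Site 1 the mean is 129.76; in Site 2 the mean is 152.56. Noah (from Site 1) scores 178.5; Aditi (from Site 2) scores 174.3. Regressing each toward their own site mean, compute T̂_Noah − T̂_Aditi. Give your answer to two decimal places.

T̂_Noah = 0.637(178.5) + 0.363(129.76) = 160.8074
T̂_Aditi = 0.637(174.3) + 0.363(152.56) = 166.4084
Difference = 160.8074 − 166.4084 = -5.6010

-5.60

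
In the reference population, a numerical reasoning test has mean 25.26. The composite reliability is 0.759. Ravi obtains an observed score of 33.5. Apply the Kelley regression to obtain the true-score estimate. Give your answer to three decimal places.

31.514

T̂ = 0.759(33.5) + 0.241(25.26) = 25.4265 + 6.08766 = 31.5142 → 31.514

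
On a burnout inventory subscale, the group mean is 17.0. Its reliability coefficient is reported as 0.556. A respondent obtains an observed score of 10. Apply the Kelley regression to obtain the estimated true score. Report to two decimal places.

13.11

Weight the observed score by reliability and the mean by (1 − reliability): T̂ = 0.556·10 + 0.444·17.0 = 5.560 + 7.5480 = 13.108.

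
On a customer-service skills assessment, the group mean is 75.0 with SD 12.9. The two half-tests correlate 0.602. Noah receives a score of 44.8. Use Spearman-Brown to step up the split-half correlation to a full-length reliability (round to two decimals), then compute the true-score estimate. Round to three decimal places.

52.350

Spearman-Brown: ρ = 2r/(1 + r) = 2(0.602)/(1 + 0.602) = 1.2040/1.602 = 0.7516 → 0.75
Weight the observed score by reliability and the mean by (1 − reliability): T̂ = 0.75·44.8 + 0.25·75.0 = 33.600 + 18.750 = 52.3500.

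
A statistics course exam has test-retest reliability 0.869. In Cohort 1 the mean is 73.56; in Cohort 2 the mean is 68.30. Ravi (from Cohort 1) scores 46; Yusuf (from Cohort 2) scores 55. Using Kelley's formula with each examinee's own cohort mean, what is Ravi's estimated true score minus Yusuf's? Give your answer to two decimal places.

-7.13

T̂_Ravi = 0.869(46) + 0.131(73.56) = 49.6104
T̂_Yusuf = 0.869(55) + 0.131(68.30) = 56.7423
Difference = 49.6104 − 56.7423 = -7.1319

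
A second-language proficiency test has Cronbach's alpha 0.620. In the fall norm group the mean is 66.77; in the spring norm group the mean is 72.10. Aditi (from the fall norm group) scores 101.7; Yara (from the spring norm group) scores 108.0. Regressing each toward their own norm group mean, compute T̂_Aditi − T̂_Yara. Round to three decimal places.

-5.931

T̂_Aditi = 0.620(101.7) + 0.380(66.77) = 88.42660
T̂_Yara = 0.620(108.0) + 0.380(72.10) = 94.35800
Difference = 88.42660 − 94.35800 = -5.93140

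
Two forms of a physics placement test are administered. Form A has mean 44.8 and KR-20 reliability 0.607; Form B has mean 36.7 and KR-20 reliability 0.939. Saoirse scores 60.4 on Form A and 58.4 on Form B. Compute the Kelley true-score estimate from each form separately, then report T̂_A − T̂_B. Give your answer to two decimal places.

-2.81

T̂_A = 0.607(60.4) + 0.393(44.8) = 54.2692
T̂_B = 0.939(58.4) + 0.061(36.7) = 57.0763
T̂_A − T̂_B = -2.8071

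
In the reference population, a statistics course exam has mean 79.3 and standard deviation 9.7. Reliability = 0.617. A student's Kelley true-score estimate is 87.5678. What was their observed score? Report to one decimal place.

92.7

T̂ = ρX + (1 − ρ)μ  ⇒  X = (T̂ − (1 − ρ)μ) / ρ
X = (87.5678 − 0.383 × 79.3) / 0.617 = (87.5678 − 30.3719) / 0.617 = 57.1959 / 0.617 = 92.700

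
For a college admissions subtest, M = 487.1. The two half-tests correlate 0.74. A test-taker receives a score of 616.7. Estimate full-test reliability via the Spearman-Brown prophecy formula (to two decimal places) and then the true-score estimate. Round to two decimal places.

597.26

Spearman-Brown: ρ = 2r/(1 + r) = 2(0.74)/(1 + 0.74) = 1.480/1.74 = 0.8506 → 0.85
T̂ = 0.85(616.7) + 0.15(487.1) = 524.195 + 73.065 = 597.260 → 597.26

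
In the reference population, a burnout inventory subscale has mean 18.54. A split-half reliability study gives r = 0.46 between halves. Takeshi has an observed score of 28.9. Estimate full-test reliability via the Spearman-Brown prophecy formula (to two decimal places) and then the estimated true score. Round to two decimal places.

25.07

Spearman-Brown: ρ = 2r/(1 + r) = 2(0.46)/(1 + 0.46) = 0.920/1.46 = 0.6301 → 0.63
Weight the observed score by reliability and the mean by (1 − reliability): T̂ = 0.63·28.9 + 0.37·18.54 = 18.207 + 6.8598 = 25.067.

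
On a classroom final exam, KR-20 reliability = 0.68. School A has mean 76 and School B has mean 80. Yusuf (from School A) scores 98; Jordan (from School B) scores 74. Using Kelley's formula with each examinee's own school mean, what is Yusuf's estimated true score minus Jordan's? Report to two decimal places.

T̂_Yusuf = 0.68(98) + 0.32(76) = 90.9600
T̂_Jordan = 0.68(74) + 0.32(80) = 75.9200
Difference = 90.9600 − 75.9200 = 15.0400

15.04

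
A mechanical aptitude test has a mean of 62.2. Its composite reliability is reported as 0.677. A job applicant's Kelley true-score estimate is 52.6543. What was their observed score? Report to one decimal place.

T̂ = ρX + (1 − ρ)μ  ⇒  X = (T̂ − (1 − ρ)μ) / ρ
X = (52.6543 − 0.323 × 62.2) / 0.677 = (52.6543 − 20.0906) / 0.677 = 32.5637 / 0.677 = 48.100

48.1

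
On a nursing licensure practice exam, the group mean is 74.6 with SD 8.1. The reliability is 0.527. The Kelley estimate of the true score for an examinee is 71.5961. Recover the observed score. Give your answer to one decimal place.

68.9

T̂ = ρX + (1 − ρ)μ  ⇒  X = (T̂ − (1 − ρ)μ) / ρ
X = (71.5961 − 0.473 × 74.6) / 0.527 = (71.5961 − 35.2858) / 0.527 = 36.3103 / 0.527 = 68.900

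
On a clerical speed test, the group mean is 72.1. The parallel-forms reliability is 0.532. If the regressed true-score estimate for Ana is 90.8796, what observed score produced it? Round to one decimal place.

T̂ = ρX + (1 − ρ)μ  ⇒  X = (T̂ − (1 − ρ)μ) / ρ
X = (90.8796 − 0.468 × 72.1) / 0.532 = (90.8796 − 33.7428) / 0.532 = 57.1368 / 0.532 = 107.400

107.4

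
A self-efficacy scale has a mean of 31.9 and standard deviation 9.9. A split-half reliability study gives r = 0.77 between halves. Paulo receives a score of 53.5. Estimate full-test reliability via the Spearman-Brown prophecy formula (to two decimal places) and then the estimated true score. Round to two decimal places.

50.69

Spearman-Brown: ρ = 2r/(1 + r) = 2(0.77)/(1 + 0.77) = 1.540/1.77 = 0.8701 → 0.87
T̂ = 0.87(53.5) + 0.13(31.9) = 46.545 + 4.147 = 50.692 → 50.69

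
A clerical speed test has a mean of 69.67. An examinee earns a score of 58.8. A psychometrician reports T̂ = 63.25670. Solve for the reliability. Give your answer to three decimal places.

0.590

T̂ = ρX + (1 − ρ)μ  ⇒  T̂ − μ = ρ(X − μ)
ρ = (T̂ − μ)/(X − μ) = (63.25670 − 69.67) / (58.8 − 69.67) = -6.41330 / -10.87 = 0.59000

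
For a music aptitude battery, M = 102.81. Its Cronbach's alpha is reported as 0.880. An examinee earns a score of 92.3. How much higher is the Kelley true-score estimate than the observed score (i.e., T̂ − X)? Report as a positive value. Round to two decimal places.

Weight the observed score by reliability and the mean by (1 − reliability): T̂ = 0.880·92.3 + 0.120·102.81 = 81.2240 + 12.33720 = 93.5612.
T̂ − X = 93.561 − 92.3 = 1.261 → 1.26

1.26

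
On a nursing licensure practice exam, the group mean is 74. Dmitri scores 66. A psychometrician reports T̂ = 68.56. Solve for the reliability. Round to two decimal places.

T̂ = ρX + (1 − ρ)μ  ⇒  T̂ − μ = ρ(X − μ)
ρ = (T̂ − μ)/(X − μ) = (68.56 − 74) / (66 − 74) = -5.44 / -8.0 = 0.6800

0.68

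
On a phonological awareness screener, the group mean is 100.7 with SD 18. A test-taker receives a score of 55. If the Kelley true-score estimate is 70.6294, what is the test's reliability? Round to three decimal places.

0.658

T̂ = ρX + (1 − ρ)μ  ⇒  T̂ − μ = ρ(X − μ)
ρ = (T̂ − μ)/(X − μ) = (70.6294 − 100.7) / (55 − 100.7) = -30.0706 / -45.7 = 0.65800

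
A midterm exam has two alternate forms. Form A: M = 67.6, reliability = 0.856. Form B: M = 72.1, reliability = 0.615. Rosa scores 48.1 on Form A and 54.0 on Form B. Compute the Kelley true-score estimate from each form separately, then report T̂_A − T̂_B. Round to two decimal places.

T̂_A = 0.856(48.1) + 0.144(67.6) = 50.9080
T̂_B = 0.615(54.0) + 0.385(72.1) = 60.9685
T̂_A − T̂_B = -10.0605

-10.06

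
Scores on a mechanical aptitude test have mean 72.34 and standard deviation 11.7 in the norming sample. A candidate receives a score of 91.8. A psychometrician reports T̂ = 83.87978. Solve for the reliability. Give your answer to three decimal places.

T̂ = ρX + (1 − ρ)μ  ⇒  T̂ − μ = ρ(X − μ)
ρ = (T̂ − μ)/(X − μ) = (83.87978 − 72.34) / (91.8 − 72.34) = 11.53978 / 19.46 = 0.59300

0.593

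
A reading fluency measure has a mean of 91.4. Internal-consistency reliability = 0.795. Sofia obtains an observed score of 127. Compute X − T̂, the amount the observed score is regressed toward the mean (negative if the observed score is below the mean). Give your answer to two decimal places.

T̂ = ρX + (1 − ρ)μ
  = 0.795 × 127 + 0.205 × 91.4
  = 100.965 + 18.7370
  = 119.7020
  ≈ 119.702
X − T̂ = 127 − 119.702 = 7.298 → 7.30

7.30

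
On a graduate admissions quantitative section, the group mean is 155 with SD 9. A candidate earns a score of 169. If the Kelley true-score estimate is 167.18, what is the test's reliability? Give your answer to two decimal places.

0.87

T̂ = ρX + (1 − ρ)μ  ⇒  T̂ − μ = ρ(X − μ)
ρ = (T̂ − μ)/(X − μ) = (167.18 − 155) / (169 − 155) = 12.18 / 14.0 = 0.8700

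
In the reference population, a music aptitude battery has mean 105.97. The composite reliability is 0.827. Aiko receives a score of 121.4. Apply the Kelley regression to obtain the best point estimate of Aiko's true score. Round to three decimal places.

118.731

T̂ = 0.827(121.4) + 0.173(105.97) = 100.3978 + 18.33281 = 118.7306 → 118.731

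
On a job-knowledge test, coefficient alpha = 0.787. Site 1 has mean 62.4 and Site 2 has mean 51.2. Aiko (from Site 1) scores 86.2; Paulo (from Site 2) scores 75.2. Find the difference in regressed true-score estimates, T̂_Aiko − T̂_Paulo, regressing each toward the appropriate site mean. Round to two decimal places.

T̂_Aiko = 0.787(86.2) + 0.213(62.4) = 81.1306
T̂_Paulo = 0.787(75.2) + 0.213(51.2) = 70.0880
Difference = 81.1306 − 70.0880 = 11.0426

11.04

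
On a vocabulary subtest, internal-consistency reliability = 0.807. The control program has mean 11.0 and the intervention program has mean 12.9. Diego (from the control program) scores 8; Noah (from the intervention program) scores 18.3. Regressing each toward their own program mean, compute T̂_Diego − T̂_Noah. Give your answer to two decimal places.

T̂_Diego = 0.807(8) + 0.193(11.0) = 8.5790
T̂_Noah = 0.807(18.3) + 0.193(12.9) = 17.2578
Difference = 8.5790 − 17.2578 = -8.6788

-8.68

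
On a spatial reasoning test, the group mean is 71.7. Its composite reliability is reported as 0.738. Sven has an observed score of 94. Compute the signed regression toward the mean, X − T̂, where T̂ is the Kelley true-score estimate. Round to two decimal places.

Weight the observed score by reliability and the mean by (1 − reliability): T̂ = 0.738·94 + 0.262·71.7 = 69.372 + 18.7854 = 88.1574.
X − T̂ = 94 − 88.157 = 5.843 → 5.84

5.84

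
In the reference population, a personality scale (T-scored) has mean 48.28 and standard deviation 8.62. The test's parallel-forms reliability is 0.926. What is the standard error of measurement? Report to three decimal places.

SEM = SD · √(1 − ρ) = 8.62 × √0.074 = 8.62 × 0.2720 = 2.3449

2.345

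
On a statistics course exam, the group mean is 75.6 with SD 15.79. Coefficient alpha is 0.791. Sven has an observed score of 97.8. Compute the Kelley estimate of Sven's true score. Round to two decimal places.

93.16

T̂ = ρX + (1 − ρ)μ
  = 0.791 × 97.8 + 0.209 × 75.6
  = 77.3598 + 15.8004
  = 93.160
  ≈ 93.16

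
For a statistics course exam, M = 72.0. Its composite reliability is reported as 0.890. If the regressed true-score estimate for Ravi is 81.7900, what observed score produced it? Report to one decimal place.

83.0

T̂ = ρX + (1 − ρ)μ  ⇒  X = (T̂ − (1 − ρ)μ) / ρ
X = (81.7900 − 0.110 × 72.0) / 0.890 = (81.7900 − 7.9200) / 0.890 = 73.8700 / 0.890 = 83.000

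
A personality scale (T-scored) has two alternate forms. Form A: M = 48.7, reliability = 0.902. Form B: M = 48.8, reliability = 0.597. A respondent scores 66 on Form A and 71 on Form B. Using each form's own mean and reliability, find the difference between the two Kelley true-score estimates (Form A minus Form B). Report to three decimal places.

T̂_A = 0.902(66) + 0.098(48.7) = 64.30460
T̂_B = 0.597(71) + 0.403(48.8) = 62.05340
T̂_A − T̂_B = 2.25120

2.251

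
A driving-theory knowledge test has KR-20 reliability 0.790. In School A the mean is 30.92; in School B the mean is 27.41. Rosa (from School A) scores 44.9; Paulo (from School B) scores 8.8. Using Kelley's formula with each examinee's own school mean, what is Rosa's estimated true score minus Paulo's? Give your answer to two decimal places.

T̂_Rosa = 0.790(44.9) + 0.210(30.92) = 41.9642
T̂_Paulo = 0.790(8.8) + 0.210(27.41) = 12.7081
Difference = 41.9642 − 12.7081 = 29.2561

29.26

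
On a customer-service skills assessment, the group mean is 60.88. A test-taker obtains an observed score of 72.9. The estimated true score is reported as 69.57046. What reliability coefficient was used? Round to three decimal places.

0.723

T̂ = ρX + (1 − ρ)μ  ⇒  T̂ − μ = ρ(X − μ)
ρ = (T̂ − μ)/(X − μ) = (69.57046 − 60.88) / (72.9 − 60.88) = 8.69046 / 12.02 = 0.72300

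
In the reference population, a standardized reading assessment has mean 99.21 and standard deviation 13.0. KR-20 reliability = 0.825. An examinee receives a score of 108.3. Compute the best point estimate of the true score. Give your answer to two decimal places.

T̂ = ρX + (1 − ρ)μ
  = 0.825 × 108.3 + 0.175 × 99.21
  = 89.3475 + 17.36175
  = 106.709
  ≈ 106.71

106.71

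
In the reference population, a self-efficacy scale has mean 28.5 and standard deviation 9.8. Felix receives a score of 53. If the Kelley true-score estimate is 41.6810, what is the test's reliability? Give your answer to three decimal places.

T̂ = ρX + (1 − ρ)μ  ⇒  T̂ − μ = ρ(X − μ)
ρ = (T̂ − μ)/(X − μ) = (41.6810 − 28.5) / (53 − 28.5) = 13.1810 / 24.5 = 0.53800

0.538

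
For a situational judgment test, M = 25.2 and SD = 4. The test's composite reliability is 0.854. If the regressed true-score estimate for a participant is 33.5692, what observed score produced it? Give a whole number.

35

T̂ = ρX + (1 − ρ)μ  ⇒  X = (T̂ − (1 − ρ)μ) / ρ
X = (33.5692 − 0.146 × 25.2) / 0.854 = (33.5692 − 3.6792) / 0.854 = 29.8900 / 0.854 = 35.00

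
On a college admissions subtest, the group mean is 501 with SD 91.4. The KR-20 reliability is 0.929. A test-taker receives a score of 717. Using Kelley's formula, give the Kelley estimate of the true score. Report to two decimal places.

Regress the observed score toward the mean by the unreliability: T̂ = 0.929·717 + 0.071·501 = 666.093 + 35.571 = 701.664.

701.66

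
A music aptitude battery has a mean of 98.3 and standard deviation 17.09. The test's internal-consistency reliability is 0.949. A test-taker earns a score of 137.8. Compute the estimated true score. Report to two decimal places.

135.79

T̂ = 0.949(137.8) + 0.051(98.3) = 130.7722 + 5.0133 = 135.785 → 135.79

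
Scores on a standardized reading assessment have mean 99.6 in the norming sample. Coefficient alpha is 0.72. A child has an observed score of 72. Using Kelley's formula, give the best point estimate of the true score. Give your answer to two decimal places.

79.73

Weight the observed score by reliability and the mean by (1 − reliability): T̂ = 0.72·72 + 0.28·99.6 = 51.84 + 27.888 = 79.728.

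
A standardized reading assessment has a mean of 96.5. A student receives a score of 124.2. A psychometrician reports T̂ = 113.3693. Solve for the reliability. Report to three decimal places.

T̂ = ρX + (1 − ρ)μ  ⇒  T̂ − μ = ρ(X − μ)
ρ = (T̂ − μ)/(X − μ) = (113.3693 − 96.5) / (124.2 − 96.5) = 16.8693 / 27.7 = 0.60900

0.609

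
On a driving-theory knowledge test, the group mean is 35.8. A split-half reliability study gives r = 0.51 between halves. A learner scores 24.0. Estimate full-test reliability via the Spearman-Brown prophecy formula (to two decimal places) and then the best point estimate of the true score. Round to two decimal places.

27.78

Spearman-Brown: ρ = 2r/(1 + r) = 2(0.51)/(1 + 0.51) = 1.020/1.51 = 0.6755 → 0.68
T̂ = ρX + (1 − ρ)μ
  = 0.68 × 24.0 + 0.32 × 35.8
  = 16.320 + 11.456
  = 27.776
  ≈ 27.78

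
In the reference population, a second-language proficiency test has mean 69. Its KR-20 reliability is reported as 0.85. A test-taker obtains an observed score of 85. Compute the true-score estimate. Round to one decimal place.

82.6

Weight the observed score by reliability and the mean by (1 − reliability): T̂ = 0.85·85 + 0.15·69 = 72.25 + 10.35 = 82.60.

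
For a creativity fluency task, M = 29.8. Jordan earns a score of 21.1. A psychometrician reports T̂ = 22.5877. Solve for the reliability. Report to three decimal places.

T̂ = ρX + (1 − ρ)μ  ⇒  T̂ − μ = ρ(X − μ)
ρ = (T̂ − μ)/(X − μ) = (22.5877 − 29.8) / (21.1 − 29.8) = -7.2123 / -8.7 = 0.82900

0.829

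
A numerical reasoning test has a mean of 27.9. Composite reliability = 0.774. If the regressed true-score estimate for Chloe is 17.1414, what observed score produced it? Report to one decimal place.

14.0

T̂ = ρX + (1 − ρ)μ  ⇒  X = (T̂ − (1 − ρ)μ) / ρ
X = (17.1414 − 0.226 × 27.9) / 0.774 = (17.1414 − 6.3054) / 0.774 = 10.8360 / 0.774 = 14.000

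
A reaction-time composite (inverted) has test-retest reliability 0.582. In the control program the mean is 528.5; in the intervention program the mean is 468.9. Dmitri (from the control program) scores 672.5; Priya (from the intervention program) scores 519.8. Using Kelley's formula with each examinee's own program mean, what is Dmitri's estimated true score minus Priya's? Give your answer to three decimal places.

113.784

T̂_Dmitri = 0.582(672.5) + 0.418(528.5) = 612.30800
T̂_Priya = 0.582(519.8) + 0.418(468.9) = 498.52380
Difference = 612.30800 − 498.52380 = 113.78420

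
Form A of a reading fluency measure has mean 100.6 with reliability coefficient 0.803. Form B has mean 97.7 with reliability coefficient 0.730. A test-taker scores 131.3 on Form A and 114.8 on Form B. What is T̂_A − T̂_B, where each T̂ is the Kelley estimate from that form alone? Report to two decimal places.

T̂_A = 0.803(131.3) + 0.197(100.6) = 125.2521
T̂_B = 0.730(114.8) + 0.270(97.7) = 110.1830
T̂_A − T̂_B = 15.0691

15.07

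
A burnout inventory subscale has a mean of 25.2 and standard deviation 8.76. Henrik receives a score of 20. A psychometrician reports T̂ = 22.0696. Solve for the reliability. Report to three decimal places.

0.602

T̂ = ρX + (1 − ρ)μ  ⇒  T̂ − μ = ρ(X − μ)
ρ = (T̂ − μ)/(X − μ) = (22.0696 − 25.2) / (20 − 25.2) = -3.1304 / -5.2 = 0.60200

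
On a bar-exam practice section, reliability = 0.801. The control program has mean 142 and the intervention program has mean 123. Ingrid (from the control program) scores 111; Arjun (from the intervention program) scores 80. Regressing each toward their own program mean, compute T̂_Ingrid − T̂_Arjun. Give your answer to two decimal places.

28.61

T̂_Ingrid = 0.801(111) + 0.199(142) = 117.1690
T̂_Arjun = 0.801(80) + 0.199(123) = 88.5570
Difference = 117.1690 − 88.5570 = 28.6120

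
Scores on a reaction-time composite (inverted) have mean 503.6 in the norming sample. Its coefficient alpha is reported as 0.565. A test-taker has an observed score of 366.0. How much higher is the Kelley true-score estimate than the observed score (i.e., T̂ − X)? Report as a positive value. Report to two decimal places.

T̂ = ρX + (1 − ρ)μ
  = 0.565 × 366.0 + 0.435 × 503.6
  = 206.7900 + 219.0660
  = 425.8560
  ≈ 425.856
T̂ − X = 425.856 − 366.0 = 59.856 → 59.86

59.86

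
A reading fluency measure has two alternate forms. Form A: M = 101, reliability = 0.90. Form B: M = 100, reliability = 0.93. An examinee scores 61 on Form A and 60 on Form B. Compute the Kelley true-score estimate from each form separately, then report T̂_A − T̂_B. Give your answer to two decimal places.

T̂_A = 0.90(61) + 0.10(101) = 65.0000
T̂_B = 0.93(60) + 0.07(100) = 62.8000
T̂_A − T̂_B = 2.2000

2.20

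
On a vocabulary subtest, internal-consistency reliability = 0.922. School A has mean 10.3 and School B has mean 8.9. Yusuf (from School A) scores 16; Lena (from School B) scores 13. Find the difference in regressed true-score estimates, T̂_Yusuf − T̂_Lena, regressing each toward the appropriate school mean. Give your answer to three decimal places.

2.875

T̂_Yusuf = 0.922(16) + 0.078(10.3) = 15.55540
T̂_Lena = 0.922(13) + 0.078(8.9) = 12.68020
Difference = 15.55540 − 12.68020 = 2.87520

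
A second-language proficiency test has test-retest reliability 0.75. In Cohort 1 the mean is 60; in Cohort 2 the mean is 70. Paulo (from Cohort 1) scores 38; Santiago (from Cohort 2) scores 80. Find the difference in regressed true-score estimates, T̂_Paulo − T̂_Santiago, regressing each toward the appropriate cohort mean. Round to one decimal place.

T̂_Paulo = 0.75(38) + 0.25(60) = 43.500
T̂_Santiago = 0.75(80) + 0.25(70) = 77.500
Difference = 43.500 − 77.500 = -34.000

-34.0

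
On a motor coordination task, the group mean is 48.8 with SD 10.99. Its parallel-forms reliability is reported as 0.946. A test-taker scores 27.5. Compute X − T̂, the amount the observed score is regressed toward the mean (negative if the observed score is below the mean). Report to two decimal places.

-1.15

T̂ = ρX + (1 − ρ)μ
  = 0.946 × 27.5 + 0.054 × 48.8
  = 26.0150 + 2.6352
  = 28.6502
  ≈ 28.650
X − T̂ = 27.5 − 28.650 = -1.150 → -1.15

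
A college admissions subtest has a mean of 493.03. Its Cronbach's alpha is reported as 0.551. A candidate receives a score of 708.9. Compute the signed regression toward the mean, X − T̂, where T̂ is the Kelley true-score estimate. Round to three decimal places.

T̂ = ρX + (1 − ρ)μ
  = 0.551 × 708.9 + 0.449 × 493.03
  = 390.6039 + 221.37047
  = 611.97437
  ≈ 611.9744
X − T̂ = 708.9 − 611.9744 = 96.9256 → 96.926

96.926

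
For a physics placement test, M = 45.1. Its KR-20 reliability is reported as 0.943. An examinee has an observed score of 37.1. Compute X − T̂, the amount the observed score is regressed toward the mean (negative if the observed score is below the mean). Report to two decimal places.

-0.46

T̂ = ρX + (1 − ρ)μ
  = 0.943 × 37.1 + 0.057 × 45.1
  = 34.9853 + 2.5707
  = 37.5560
  ≈ 37.556
X − T̂ = 37.1 − 37.556 = -0.456 → -0.46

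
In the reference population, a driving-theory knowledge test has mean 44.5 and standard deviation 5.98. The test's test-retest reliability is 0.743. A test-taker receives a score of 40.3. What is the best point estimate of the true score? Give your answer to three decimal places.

Weight the observed score by reliability and the mean by (1 − reliability): T̂ = 0.743·40.3 + 0.257·44.5 = 29.9429 + 11.4365 = 41.3794.

41.379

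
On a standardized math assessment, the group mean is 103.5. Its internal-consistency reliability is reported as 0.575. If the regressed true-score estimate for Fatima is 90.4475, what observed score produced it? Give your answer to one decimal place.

T̂ = ρX + (1 − ρ)μ  ⇒  X = (T̂ − (1 − ρ)μ) / ρ
X = (90.4475 − 0.425 × 103.5) / 0.575 = (90.4475 − 43.9875) / 0.575 = 46.4600 / 0.575 = 80.800

80.8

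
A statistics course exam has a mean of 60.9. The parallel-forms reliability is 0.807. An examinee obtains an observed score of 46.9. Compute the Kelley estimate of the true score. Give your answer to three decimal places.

49.602

Kelley's formula gives T̂ = 0.807·46.9 + 0.193·60.9 = 37.8483 + 11.7537 = 49.6020.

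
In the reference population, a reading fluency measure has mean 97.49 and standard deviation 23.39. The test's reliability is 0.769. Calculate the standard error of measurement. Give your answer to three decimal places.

SEM = SD · √(1 − ρ) = 23.39 × √0.231 = 23.39 × 0.4806 = 11.2418

11.242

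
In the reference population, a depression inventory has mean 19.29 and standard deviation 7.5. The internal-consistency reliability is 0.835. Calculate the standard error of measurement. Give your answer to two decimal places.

3.05

SEM = SD · √(1 − ρ) = 7.5 × √0.165 = 7.5 × 0.4062 = 3.047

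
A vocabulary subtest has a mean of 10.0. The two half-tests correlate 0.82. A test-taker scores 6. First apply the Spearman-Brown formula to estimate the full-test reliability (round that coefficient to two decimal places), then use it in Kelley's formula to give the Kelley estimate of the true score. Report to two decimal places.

Spearman-Brown: ρ = 2r/(1 + r) = 2(0.82)/(1 + 0.82) = 1.640/1.82 = 0.9011 → 0.90
Regress the observed score toward the mean by the unreliability: T̂ = 0.90·6 + 0.10·10.0 = 5.40 + 1.000 = 6.400.

6.40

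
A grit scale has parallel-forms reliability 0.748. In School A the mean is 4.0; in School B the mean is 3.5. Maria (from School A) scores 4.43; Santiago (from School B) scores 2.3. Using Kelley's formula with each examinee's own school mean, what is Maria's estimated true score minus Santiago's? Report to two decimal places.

T̂_Maria = 0.748(4.43) + 0.252(4.0) = 4.3216
T̂_Santiago = 0.748(2.3) + 0.252(3.5) = 2.6024
Difference = 4.3216 − 2.6024 = 1.7192

1.72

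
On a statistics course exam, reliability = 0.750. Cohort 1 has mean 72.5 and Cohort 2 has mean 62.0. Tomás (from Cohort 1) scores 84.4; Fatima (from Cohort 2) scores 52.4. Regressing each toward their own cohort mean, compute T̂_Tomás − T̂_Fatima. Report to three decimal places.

T̂_Tomás = 0.750(84.4) + 0.250(72.5) = 81.42500
T̂_Fatima = 0.750(52.4) + 0.250(62.0) = 54.80000
Difference = 81.42500 − 54.80000 = 26.62500

26.625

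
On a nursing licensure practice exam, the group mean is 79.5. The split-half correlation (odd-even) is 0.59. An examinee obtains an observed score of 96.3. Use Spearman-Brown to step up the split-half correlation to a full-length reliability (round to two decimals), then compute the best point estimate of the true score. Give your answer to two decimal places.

Spearman-Brown: ρ = 2r/(1 + r) = 2(0.59)/(1 + 0.59) = 1.180/1.59 = 0.7421 → 0.74
T̂ = 0.74(96.3) + 0.26(79.5) = 71.262 + 20.670 = 91.932 → 91.93

91.93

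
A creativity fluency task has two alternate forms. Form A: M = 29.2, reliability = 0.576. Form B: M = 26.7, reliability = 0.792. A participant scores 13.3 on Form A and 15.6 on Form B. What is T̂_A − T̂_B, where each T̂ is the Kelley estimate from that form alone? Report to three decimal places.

T̂_A = 0.576(13.3) + 0.424(29.2) = 20.04160
T̂_B = 0.792(15.6) + 0.208(26.7) = 17.90880
T̂_A − T̂_B = 2.13280

2.133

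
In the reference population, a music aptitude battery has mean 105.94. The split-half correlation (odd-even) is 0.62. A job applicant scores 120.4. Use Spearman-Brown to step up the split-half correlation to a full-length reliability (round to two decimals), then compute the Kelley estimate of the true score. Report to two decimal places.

117.07

Spearman-Brown: ρ = 2r/(1 + r) = 2(0.62)/(1 + 0.62) = 1.240/1.62 = 0.7654 → 0.77
T̂ = ρX + (1 − ρ)μ
  = 0.77 × 120.4 + 0.23 × 105.94
  = 92.708 + 24.3662
  = 117.074
  ≈ 117.07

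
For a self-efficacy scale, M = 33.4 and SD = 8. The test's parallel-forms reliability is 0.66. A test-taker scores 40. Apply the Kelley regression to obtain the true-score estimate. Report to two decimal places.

T̂ = ρX + (1 − ρ)μ
  = 0.66 × 40 + 0.34 × 33.4
  = 26.40 + 11.356
  = 37.756
  ≈ 37.76

37.76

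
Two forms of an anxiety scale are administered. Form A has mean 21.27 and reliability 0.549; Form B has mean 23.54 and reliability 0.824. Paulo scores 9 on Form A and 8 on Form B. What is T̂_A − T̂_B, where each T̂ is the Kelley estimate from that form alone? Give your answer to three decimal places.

3.799

T̂_A = 0.549(9) + 0.451(21.27) = 14.53377
T̂_B = 0.824(8) + 0.176(23.54) = 10.73504
T̂_A − T̂_B = 3.79873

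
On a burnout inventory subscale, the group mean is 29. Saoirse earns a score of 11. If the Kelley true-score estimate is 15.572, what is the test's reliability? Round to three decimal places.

T̂ = ρX + (1 − ρ)μ  ⇒  T̂ − μ = ρ(X − μ)
ρ = (T̂ − μ)/(X − μ) = (15.572 − 29) / (11 − 29) = -13.428 / -18.0 = 0.74600

0.746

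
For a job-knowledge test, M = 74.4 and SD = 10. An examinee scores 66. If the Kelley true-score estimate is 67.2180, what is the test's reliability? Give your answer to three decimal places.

T̂ = ρX + (1 − ρ)μ  ⇒  T̂ − μ = ρ(X − μ)
ρ = (T̂ − μ)/(X − μ) = (67.2180 − 74.4) / (66 − 74.4) = -7.1820 / -8.4 = 0.85500

0.855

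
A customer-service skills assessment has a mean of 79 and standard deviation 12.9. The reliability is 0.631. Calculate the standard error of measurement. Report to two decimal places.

SEM = SD · √(1 − ρ) = 12.9 × √0.369 = 12.9 × 0.6075 = 7.836

7.84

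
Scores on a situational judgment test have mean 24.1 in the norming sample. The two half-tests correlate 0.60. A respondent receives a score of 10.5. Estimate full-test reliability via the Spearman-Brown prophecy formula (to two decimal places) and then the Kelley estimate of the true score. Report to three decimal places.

Spearman-Brown: ρ = 2r/(1 + r) = 2(0.60)/(1 + 0.60) = 1.200/1.60 = 0.7500 → 0.75
T̂ = ρX + (1 − ρ)μ
  = 0.75 × 10.5 + 0.25 × 24.1
  = 7.875 + 6.025
  = 13.9000
  ≈ 13.900

13.900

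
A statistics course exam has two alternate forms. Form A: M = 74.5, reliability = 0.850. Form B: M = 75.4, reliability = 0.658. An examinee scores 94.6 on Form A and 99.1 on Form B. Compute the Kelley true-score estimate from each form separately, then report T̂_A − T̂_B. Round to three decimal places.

T̂_A = 0.850(94.6) + 0.150(74.5) = 91.58500
T̂_B = 0.658(99.1) + 0.342(75.4) = 90.99460
T̂_A − T̂_B = 0.59040

0.590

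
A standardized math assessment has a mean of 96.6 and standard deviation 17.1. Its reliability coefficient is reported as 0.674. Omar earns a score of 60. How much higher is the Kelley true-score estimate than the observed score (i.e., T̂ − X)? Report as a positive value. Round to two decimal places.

11.93

T̂ = ρX + (1 − ρ)μ
  = 0.674 × 60 + 0.326 × 96.6
  = 40.440 + 31.4916
  = 71.9316
  ≈ 71.932
T̂ − X = 71.932 − 60 = 11.932 → 11.93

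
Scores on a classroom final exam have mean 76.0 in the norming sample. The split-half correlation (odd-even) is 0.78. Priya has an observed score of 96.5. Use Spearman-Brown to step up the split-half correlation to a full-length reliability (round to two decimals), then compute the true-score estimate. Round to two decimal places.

94.04

Spearman-Brown: ρ = 2r/(1 + r) = 2(0.78)/(1 + 0.78) = 1.560/1.78 = 0.8764 → 0.88
T̂ = ρX + (1 − ρ)μ
  = 0.88 × 96.5 + 0.12 × 76.0
  = 84.920 + 9.120
  = 94.040
  ≈ 94.04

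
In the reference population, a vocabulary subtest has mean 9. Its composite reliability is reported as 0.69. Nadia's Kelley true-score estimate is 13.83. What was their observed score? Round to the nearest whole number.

16

T̂ = ρX + (1 − ρ)μ  ⇒  X = (T̂ − (1 − ρ)μ) / ρ
X = (13.83 − 0.31 × 9) / 0.69 = (13.83 − 2.79) / 0.69 = 11.04 / 0.69 = 16.00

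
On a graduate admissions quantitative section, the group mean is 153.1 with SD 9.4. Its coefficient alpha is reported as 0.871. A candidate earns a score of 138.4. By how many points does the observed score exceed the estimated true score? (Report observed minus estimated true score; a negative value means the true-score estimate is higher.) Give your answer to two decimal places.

-1.90

T̂ = 0.871(138.4) + 0.129(153.1) = 120.5464 + 19.7499 = 140.2963 → 140.296
X − T̂ = 138.4 − 140.296 = -1.896 → -1.90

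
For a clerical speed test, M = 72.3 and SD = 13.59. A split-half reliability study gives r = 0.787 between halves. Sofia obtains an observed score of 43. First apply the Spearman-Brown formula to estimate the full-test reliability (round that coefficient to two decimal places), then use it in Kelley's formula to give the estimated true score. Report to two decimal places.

46.52

Spearman-Brown: ρ = 2r/(1 + r) = 2(0.787)/(1 + 0.787) = 1.5740/1.787 = 0.8808 → 0.88
Kelley's formula gives T̂ = 0.88·43 + 0.12·72.3 = 37.84 + 8.676 = 46.516.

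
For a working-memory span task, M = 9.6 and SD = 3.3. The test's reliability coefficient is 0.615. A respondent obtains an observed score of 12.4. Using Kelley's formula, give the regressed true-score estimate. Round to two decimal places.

11.32

T̂ = 0.615(12.4) + 0.385(9.6) = 7.6260 + 3.6960 = 11.322 → 11.32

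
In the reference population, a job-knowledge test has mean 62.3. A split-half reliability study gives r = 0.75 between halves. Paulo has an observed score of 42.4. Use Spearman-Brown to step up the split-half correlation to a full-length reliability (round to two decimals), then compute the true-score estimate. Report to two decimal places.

45.19

Spearman-Brown: ρ = 2r/(1 + r) = 2(0.75)/(1 + 0.75) = 1.500/1.75 = 0.8571 → 0.86
Regress the observed score toward the mean by the unreliability: T̂ = 0.86·42.4 + 0.14·62.3 = 36.464 + 8.722 = 45.186.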